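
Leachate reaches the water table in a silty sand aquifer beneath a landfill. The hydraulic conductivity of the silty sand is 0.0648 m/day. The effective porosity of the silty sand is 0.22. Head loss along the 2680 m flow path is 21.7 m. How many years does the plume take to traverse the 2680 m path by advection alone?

3080

Hydraulic gradient i = Δh / L = 21.7 / 2680 = 0.008097.
Darcy flux q = K · i = 0.06480 × 0.008097 = 0.0005247 m/day.
Seepage velocity v = q / n_e = 0.0005247 / 0.22 = 0.002385 m/day.
Travel time t = L / v = 2680 / 0.002385 = 1.124e+06 days = 3077 years.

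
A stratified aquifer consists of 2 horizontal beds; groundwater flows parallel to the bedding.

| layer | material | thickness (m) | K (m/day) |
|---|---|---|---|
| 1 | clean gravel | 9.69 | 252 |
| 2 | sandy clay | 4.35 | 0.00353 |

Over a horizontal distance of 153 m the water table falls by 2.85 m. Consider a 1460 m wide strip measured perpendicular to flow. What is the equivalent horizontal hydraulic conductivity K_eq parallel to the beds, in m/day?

Flow is parallel to layering, so each bed carries its own Darcy discharge and the transmissivities add.
Σ(K_i·b_i) = 252×9.69 + 0.00353×4.35 = 2442 m²/day.
Total thickness b = 14.04 m, so K_eq = Σ(K_i·b_i)/b = 173.9 m/day.

174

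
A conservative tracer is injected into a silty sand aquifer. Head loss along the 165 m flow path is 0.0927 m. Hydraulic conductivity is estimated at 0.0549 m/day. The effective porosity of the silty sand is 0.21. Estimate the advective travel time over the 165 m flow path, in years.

Hydraulic gradient i = Δh / L = 0.0927 / 165 = 0.0005618.
Darcy flux q = K · i = 0.05490 × 0.0005618 = 3.084e-05 m/day.
Seepage velocity v = q / n_e = 3.084e-05 / 0.21 = 0.0001469 m/day.
Travel time t = L / v = 165 / 0.0001469 = 1.123e+06 days = 3076 years.

3080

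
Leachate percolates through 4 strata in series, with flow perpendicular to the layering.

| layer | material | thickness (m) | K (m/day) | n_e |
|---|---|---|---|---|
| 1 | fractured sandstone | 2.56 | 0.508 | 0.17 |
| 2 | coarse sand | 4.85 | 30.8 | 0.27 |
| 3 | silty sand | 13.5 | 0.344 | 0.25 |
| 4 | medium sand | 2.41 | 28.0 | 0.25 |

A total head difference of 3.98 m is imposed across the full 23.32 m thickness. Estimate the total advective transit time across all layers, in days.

With flow normal to the layers, continuity requires the same specific discharge q through every layer.
Σ(b_i/K_i) = 2.56/0.508 + 4.85/30.8 + 13.5/0.344 + 2.41/28.0 = 44.53 d.
q = Δh / Σ(b_i/K_i) = 3.98 / 44.53 = 0.08938 m/day.
In each layer the seepage velocity is v_i = q/n_i, so the layer transit time is t_i = b_i·n_i / q:
  layer 1 (fractured sandstone): t_1 = 2.56 × 0.17 / 0.08938 = 4.869 d
  layer 2 (coarse sand): t_2 = 4.85 × 0.27 / 0.08938 = 14.65 d
  layer 3 (silty sand): t_3 = 13.5 × 0.25 / 0.08938 = 37.76 d
  layer 4 (medium sand): t_4 = 2.41 × 0.25 / 0.08938 = 6.741 d
Total t = Σ t_i = 64.02 days.

64.0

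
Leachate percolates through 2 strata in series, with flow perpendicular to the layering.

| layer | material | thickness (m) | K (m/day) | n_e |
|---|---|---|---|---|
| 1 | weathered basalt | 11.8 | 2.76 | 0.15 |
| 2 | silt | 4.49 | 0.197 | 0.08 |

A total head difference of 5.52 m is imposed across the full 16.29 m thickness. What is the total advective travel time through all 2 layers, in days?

10.4

With flow normal to the layers, continuity requires the same specific discharge q through every layer.
Σ(b_i/K_i) = 11.8/2.76 + 4.49/0.197 = 27.07 d.
q = Δh / Σ(b_i/K_i) = 5.52 / 27.07 = 0.2039 m/day.
In each layer the seepage velocity is v_i = q/n_i, so the layer transit time is t_i = b_i·n_i / q:
  layer 1 (weathered basalt): t_1 = 11.8 × 0.15 / 0.2039 = 8.679 d
  layer 2 (silt): t_2 = 4.49 × 0.08 / 0.2039 = 1.761 d
Total t = Σ t_i = 10.44 days.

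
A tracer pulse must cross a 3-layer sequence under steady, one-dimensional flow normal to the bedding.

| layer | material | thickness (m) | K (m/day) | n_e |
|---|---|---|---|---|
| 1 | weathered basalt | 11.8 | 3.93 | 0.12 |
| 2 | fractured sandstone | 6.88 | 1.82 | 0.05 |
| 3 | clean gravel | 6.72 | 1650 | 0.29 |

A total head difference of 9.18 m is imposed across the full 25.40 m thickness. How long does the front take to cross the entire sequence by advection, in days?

With flow normal to the layers, continuity requires the same specific discharge q through every layer.
Σ(b_i/K_i) = 11.8/3.93 + 6.88/1.82 + 6.72/1650 = 6.787 d.
q = Δh / Σ(b_i/K_i) = 9.18 / 6.787 = 1.353 m/day.
In each layer the seepage velocity is v_i = q/n_i, so the layer transit time is t_i = b_i·n_i / q:
  layer 1 (weathered basalt): t_1 = 11.8 × 0.12 / 1.353 = 1.047 d
  layer 2 (fractured sandstone): t_2 = 6.88 × 0.05 / 1.353 = 0.2543 d
  layer 3 (clean gravel): t_3 = 6.72 × 0.29 / 1.353 = 1.441 d
Total t = Σ t_i = 2.742 days.

2.74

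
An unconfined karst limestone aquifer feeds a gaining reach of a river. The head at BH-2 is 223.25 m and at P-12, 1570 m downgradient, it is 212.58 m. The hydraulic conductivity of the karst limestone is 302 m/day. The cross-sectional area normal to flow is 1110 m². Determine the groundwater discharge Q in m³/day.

2280

Hydraulic gradient i = (223.25 − 212.58) / 1570 = 10.67 / 1570 = 0.006796.
Darcy's law: Q = K · A · i = 302.0 × 1110 × 0.006796 = 2278 m³/day.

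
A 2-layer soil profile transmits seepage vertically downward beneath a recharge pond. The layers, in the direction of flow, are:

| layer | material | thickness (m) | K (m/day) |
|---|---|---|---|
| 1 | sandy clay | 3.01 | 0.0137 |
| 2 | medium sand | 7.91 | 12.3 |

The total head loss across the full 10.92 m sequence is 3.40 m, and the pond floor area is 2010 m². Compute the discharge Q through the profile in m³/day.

31.0

Flow is perpendicular to layering, so the layers act in series and the equivalent K is the thickness-weighted harmonic mean.
Total thickness L = 3.01 + 7.91 = 10.92 m.
Σ(b_i/K_i) = 3.01/0.0137 + 7.91/12.3 = 220.4 d.
K_eq = L / Σ(b_i/K_i) = 10.92 / 220.4 = 0.04956 m/day.
Q = K_eq · A · (Δh/L) = 0.04956 × 2010 × (3.40/10.92) = 31.01 m³/day.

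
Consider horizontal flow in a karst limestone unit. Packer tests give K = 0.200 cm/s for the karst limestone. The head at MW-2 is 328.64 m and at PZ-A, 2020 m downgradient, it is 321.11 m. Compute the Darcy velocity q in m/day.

Convert K: 0.200 cm/s × 864 = 172.8 m/day.
Hydraulic gradient i = (328.64 − 321.11) / 2020 = 7.53 / 2020 = 0.003728.
Specific discharge q = K · i = 172.8 × 0.003728 = 0.6442 m/day.

0.644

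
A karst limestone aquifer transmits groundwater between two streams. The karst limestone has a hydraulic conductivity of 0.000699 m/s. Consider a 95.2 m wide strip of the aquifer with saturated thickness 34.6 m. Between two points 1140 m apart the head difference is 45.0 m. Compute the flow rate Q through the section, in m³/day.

7850

Convert K: 0.000699 m/s × 86400 = 60.39 m/day.
Cross-sectional area A = 95.2 × 34.6 = 3294 m².
Hydraulic gradient i = Δh / L = 45.0 / 1140 = 0.03947.
Darcy's law: Q = K · A · i = 60.39 × 3294 × 0.03947 = 7853 m³/day.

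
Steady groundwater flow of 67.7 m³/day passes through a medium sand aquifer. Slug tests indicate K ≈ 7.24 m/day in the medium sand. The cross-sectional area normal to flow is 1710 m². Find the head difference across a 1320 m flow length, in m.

From Q = K·A·i, i = Q / (K·A) = 67.7 / (7.240 × 1710) = 0.005468.
Head loss Δh = i · L = 0.005468 × 1320 = 7.218 m.

7.22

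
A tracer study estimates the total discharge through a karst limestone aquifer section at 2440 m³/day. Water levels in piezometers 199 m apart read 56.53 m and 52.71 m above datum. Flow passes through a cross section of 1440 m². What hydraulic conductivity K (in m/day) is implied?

Hydraulic gradient i = (56.53 − 52.71) / 199 = 3.82 / 199 = 0.01920.
From Q = K·A·i, K = Q / (A·i) = 2440 / (1440 × 0.01920) = 88.27 m/day.

88.3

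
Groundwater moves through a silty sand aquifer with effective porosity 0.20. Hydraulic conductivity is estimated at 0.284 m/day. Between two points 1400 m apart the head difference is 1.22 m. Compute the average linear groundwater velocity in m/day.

0.00124

Hydraulic gradient i = Δh / L = 1.22 / 1400 = 0.0008714.
Darcy flux q = K · i = 0.2840 × 0.0008714 = 0.0002475 m/day.
Seepage velocity v = q / n_e = 0.0002475 / 0.20 = 0.001237 m/day.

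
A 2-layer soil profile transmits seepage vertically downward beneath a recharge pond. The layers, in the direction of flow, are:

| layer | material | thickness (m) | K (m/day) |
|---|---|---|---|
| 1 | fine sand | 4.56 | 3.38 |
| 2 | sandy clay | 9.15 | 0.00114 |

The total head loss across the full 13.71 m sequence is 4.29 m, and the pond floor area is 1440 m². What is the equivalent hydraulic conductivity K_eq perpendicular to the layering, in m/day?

0.00171

Flow is perpendicular to layering, so the layers act in series and the equivalent K is the thickness-weighted harmonic mean.
Total thickness L = 4.56 + 9.15 = 13.71 m.
Σ(b_i/K_i) = 4.56/3.38 + 9.15/0.00114 = 8028 d.
K_eq = L / Σ(b_i/K_i) = 13.71 / 8028 = 0.001708 m/day.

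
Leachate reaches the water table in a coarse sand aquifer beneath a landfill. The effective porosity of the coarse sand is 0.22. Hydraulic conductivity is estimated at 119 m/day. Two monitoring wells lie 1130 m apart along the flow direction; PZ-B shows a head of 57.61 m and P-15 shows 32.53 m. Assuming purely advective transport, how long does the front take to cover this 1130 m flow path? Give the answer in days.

Hydraulic gradient i = (57.61 − 32.53) / 1130 = 25.08 / 1130 = 0.02219.
Darcy flux q = K · i = 119.0 × 0.02219 = 2.641 m/day.
Seepage velocity v = q / n_e = 2.641 / 0.22 = 12.01 m/day.
Travel time t = L / v = 1130 / 12.01 = 94.13 days.

94.1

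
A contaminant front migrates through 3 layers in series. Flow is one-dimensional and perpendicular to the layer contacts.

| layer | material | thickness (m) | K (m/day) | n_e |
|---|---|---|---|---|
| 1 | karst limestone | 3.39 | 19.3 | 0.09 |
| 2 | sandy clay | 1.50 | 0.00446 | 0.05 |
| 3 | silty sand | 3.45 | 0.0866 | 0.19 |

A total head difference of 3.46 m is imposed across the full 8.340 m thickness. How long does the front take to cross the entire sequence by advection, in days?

With flow normal to the layers, continuity requires the same specific discharge q through every layer.
Σ(b_i/K_i) = 3.39/19.3 + 1.50/0.00446 + 3.45/0.0866 = 376.3 d.
q = Δh / Σ(b_i/K_i) = 3.46 / 376.3 = 0.009194 m/day.
In each layer the seepage velocity is v_i = q/n_i, so the layer transit time is t_i = b_i·n_i / q:
  layer 1 (karst limestone): t_1 = 3.39 × 0.09 / 0.009194 = 33.19 d
  layer 2 (sandy clay): t_2 = 1.50 × 0.05 / 0.009194 = 8.158 d
  layer 3 (silty sand): t_3 = 3.45 × 0.19 / 0.009194 = 71.30 d
Total t = Σ t_i = 112.6 days.

113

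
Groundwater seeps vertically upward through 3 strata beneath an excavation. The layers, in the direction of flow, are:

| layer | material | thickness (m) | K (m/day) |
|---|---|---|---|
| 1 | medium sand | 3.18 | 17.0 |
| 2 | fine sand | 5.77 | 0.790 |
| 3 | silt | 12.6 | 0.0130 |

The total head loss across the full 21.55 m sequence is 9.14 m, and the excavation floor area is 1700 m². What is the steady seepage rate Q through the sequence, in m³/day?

Flow is perpendicular to layering, so the layers act in series and the equivalent K is the thickness-weighted harmonic mean.
Total thickness L = 3.18 + 5.77 + 12.6 = 21.55 m.
Σ(b_i/K_i) = 3.18/17.0 + 5.77/0.790 + 12.6/0.0130 = 976.7 d.
K_eq = L / Σ(b_i/K_i) = 21.55 / 976.7 = 0.02206 m/day.
Q = K_eq · A · (Δh/L) = 0.02206 × 1700 × (9.14/21.55) = 15.91 m³/day.

15.9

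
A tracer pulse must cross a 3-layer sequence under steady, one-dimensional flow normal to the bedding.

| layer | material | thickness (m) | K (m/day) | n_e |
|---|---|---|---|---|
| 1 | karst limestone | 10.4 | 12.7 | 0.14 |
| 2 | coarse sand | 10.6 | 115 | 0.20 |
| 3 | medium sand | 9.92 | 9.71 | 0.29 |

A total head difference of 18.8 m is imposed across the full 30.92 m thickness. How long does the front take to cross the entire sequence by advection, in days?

With flow normal to the layers, continuity requires the same specific discharge q through every layer.
Σ(b_i/K_i) = 10.4/12.7 + 10.6/115 + 9.92/9.71 = 1.933 d.
q = Δh / Σ(b_i/K_i) = 18.8 / 1.933 = 9.727 m/day.
In each layer the seepage velocity is v_i = q/n_i, so the layer transit time is t_i = b_i·n_i / q:
  layer 1 (karst limestone): t_1 = 10.4 × 0.14 / 9.727 = 0.1497 d
  layer 2 (coarse sand): t_2 = 10.6 × 0.20 / 9.727 = 0.2179 d
  layer 3 (medium sand): t_3 = 9.92 × 0.29 / 9.727 = 0.2957 d
Total t = Σ t_i = 0.6634 days.

0.663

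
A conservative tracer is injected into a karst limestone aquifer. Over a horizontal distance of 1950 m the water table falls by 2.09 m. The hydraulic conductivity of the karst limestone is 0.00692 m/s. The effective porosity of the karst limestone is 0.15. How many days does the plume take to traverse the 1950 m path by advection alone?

456

Convert K: 0.00692 m/s × 86400 = 597.9 m/day.
Hydraulic gradient i = Δh / L = 2.09 / 1950 = 0.001072.
Darcy flux q = K · i = 597.9 × 0.001072 = 0.6408 m/day.
Seepage velocity v = q / n_e = 0.6408 / 0.15 = 4.272 m/day.
Travel time t = L / v = 1950 / 4.272 = 456.5 days.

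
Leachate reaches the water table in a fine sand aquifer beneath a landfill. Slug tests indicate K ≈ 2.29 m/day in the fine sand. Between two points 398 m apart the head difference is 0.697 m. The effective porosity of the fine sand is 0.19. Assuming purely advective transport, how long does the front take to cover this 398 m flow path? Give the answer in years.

51.6

Hydraulic gradient i = Δh / L = 0.697 / 398 = 0.001751.
Darcy flux q = K · i = 2.290 × 0.001751 = 0.004010 m/day.
Seepage velocity v = q / n_e = 0.004010 / 0.19 = 0.02111 m/day.
Travel time t = L / v = 398 / 0.02111 = 18856 days = 51.63 years.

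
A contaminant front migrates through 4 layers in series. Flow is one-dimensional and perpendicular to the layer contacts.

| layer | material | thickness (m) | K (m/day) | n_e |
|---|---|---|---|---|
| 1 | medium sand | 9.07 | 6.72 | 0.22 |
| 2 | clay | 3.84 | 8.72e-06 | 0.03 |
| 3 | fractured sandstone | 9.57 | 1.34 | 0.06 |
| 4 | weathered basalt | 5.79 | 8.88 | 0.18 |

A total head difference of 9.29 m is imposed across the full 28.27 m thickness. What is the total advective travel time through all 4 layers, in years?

484

With flow normal to the layers, continuity requires the same specific discharge q through every layer.
Σ(b_i/K_i) = 9.07/6.72 + 3.84/8.72e-06 + 9.57/1.34 + 5.79/8.88 = 4.404e+05 d.
q = Δh / Σ(b_i/K_i) = 9.29 / 4.404e+05 = 2.110e-05 m/day.
In each layer the seepage velocity is v_i = q/n_i, so the layer transit time is t_i = b_i·n_i / q:
  layer 1 (medium sand): t_1 = 9.07 × 0.22 / 2.110e-05 = 94588 d
  layer 2 (clay): t_2 = 3.84 × 0.03 / 2.110e-05 = 5461 d
  layer 3 (fractured sandstone): t_3 = 9.57 × 0.06 / 2.110e-05 = 27219 d
  layer 4 (weathered basalt): t_4 = 5.79 × 0.18 / 2.110e-05 = 49404 d
Total t = Σ t_i = 1.767e+05 days = 483.7 years.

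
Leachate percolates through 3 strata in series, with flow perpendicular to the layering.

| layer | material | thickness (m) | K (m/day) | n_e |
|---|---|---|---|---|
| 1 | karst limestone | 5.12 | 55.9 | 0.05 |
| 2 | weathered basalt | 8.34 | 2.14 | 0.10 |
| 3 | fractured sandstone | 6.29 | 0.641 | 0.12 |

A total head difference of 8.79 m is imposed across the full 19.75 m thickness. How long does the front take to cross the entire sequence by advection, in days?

With flow normal to the layers, continuity requires the same specific discharge q through every layer.
Σ(b_i/K_i) = 5.12/55.9 + 8.34/2.14 + 6.29/0.641 = 13.80 d.
q = Δh / Σ(b_i/K_i) = 8.79 / 13.80 = 0.6369 m/day.
In each layer the seepage velocity is v_i = q/n_i, so the layer transit time is t_i = b_i·n_i / q:
  layer 1 (karst limestone): t_1 = 5.12 × 0.05 / 0.6369 = 0.4020 d
  layer 2 (weathered basalt): t_2 = 8.34 × 0.10 / 0.6369 = 1.310 d
  layer 3 (fractured sandstone): t_3 = 6.29 × 0.12 / 0.6369 = 1.185 d
Total t = Σ t_i = 2.897 days.

2.90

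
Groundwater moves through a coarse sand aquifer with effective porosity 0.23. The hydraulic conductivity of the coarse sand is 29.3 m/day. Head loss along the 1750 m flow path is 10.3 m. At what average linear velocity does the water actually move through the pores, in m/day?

Hydraulic gradient i = Δh / L = 10.3 / 1750 = 0.005886.
Darcy flux q = K · i = 29.30 × 0.005886 = 0.1725 m/day.
Seepage velocity v = q / n_e = 0.1725 / 0.23 = 0.7498 m/day.

0.750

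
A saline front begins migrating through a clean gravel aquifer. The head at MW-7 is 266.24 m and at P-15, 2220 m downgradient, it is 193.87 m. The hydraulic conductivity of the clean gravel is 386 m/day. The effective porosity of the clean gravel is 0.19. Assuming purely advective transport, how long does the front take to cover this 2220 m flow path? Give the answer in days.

Hydraulic gradient i = (266.24 − 193.87) / 2220 = 72.37 / 2220 = 0.03260.
Darcy flux q = K · i = 386.0 × 0.03260 = 12.58 m/day.
Seepage velocity v = q / n_e = 12.58 / 0.19 = 66.23 m/day.
Travel time t = L / v = 2220 / 66.23 = 33.52 days.

33.5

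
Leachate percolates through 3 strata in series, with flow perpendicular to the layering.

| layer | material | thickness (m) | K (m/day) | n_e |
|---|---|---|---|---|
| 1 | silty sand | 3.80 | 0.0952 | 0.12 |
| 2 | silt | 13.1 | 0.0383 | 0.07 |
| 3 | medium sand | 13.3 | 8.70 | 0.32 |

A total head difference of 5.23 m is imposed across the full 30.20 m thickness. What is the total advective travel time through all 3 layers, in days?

With flow normal to the layers, continuity requires the same specific discharge q through every layer.
Σ(b_i/K_i) = 3.80/0.0952 + 13.1/0.0383 + 13.3/8.70 = 383.5 d.
q = Δh / Σ(b_i/K_i) = 5.23 / 383.5 = 0.01364 m/day.
In each layer the seepage velocity is v_i = q/n_i, so the layer transit time is t_i = b_i·n_i / q:
  layer 1 (silty sand): t_1 = 3.80 × 0.12 / 0.01364 = 33.44 d
  layer 2 (silt): t_2 = 13.1 × 0.07 / 0.01364 = 67.24 d
  layer 3 (medium sand): t_3 = 13.3 × 0.32 / 0.01364 = 312.1 d
Total t = Σ t_i = 412.7 days.

413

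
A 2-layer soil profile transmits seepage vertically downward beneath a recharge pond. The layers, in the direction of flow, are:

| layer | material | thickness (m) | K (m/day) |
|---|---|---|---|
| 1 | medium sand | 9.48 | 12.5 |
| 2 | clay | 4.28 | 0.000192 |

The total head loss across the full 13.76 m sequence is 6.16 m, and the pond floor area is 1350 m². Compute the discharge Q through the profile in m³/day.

0.373

Flow is perpendicular to layering, so the layers act in series and the equivalent K is the thickness-weighted harmonic mean.
Total thickness L = 9.48 + 4.28 = 13.76 m.
Σ(b_i/K_i) = 9.48/12.5 + 4.28/0.000192 = 22292 d.
K_eq = L / Σ(b_i/K_i) = 13.76 / 22292 = 0.0006173 m/day.
Q = K_eq · A · (Δh/L) = 0.0006173 × 1350 × (6.16/13.76) = 0.3730 m³/day.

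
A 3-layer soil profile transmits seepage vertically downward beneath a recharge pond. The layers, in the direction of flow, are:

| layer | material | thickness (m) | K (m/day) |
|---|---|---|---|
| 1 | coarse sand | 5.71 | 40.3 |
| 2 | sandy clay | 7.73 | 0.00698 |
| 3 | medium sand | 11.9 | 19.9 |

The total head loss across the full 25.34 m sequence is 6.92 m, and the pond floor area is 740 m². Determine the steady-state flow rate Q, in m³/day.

Flow is perpendicular to layering, so the layers act in series and the equivalent K is the thickness-weighted harmonic mean.
Total thickness L = 5.71 + 7.73 + 11.9 = 25.34 m.
Σ(b_i/K_i) = 5.71/40.3 + 7.73/0.00698 + 11.9/19.9 = 1108 d.
K_eq = L / Σ(b_i/K_i) = 25.34 / 1108 = 0.02287 m/day.
Q = K_eq · A · (Δh/L) = 0.02287 × 740 × (6.92/25.34) = 4.621 m³/day.

4.62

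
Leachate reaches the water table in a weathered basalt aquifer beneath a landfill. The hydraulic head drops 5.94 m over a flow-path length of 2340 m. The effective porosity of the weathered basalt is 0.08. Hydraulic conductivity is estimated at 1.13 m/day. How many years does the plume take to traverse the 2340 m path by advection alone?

Hydraulic gradient i = Δh / L = 5.94 / 2340 = 0.002538.
Darcy flux q = K · i = 1.130 × 0.002538 = 0.002868 m/day.
Seepage velocity v = q / n_e = 0.002868 / 0.08 = 0.03586 m/day.
Travel time t = L / v = 2340 / 0.03586 = 65261 days = 178.7 years.

179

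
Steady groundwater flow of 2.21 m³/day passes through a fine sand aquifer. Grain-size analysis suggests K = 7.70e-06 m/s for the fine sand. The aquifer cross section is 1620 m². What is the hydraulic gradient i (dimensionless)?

Convert K: 7.70e-06 m/s × 86400 = 0.6653 m/day.
From Q = K·A·i, i = Q / (K·A) = 2.21 / (0.6653 × 1620) = 0.002051.

0.00205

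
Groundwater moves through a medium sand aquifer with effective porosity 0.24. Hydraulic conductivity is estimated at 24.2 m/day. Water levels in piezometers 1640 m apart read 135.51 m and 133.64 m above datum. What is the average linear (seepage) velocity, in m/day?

Hydraulic gradient i = (135.51 − 133.64) / 1640 = 1.87 / 1640 = 0.001140.
Darcy flux q = K · i = 24.20 × 0.001140 = 0.02759 m/day.
Seepage velocity v = q / n_e = 0.02759 / 0.24 = 0.1150 m/day.

0.115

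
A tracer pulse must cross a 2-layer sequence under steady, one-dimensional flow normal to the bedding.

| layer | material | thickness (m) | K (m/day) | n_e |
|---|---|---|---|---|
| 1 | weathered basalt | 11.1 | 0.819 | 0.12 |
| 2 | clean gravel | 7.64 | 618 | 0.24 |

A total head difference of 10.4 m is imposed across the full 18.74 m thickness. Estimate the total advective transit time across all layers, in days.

With flow normal to the layers, continuity requires the same specific discharge q through every layer.
Σ(b_i/K_i) = 11.1/0.819 + 7.64/618 = 13.57 d.
q = Δh / Σ(b_i/K_i) = 10.4 / 13.57 = 0.7667 m/day.
In each layer the seepage velocity is v_i = q/n_i, so the layer transit time is t_i = b_i·n_i / q:
  layer 1 (weathered basalt): t_1 = 11.1 × 0.12 / 0.7667 = 1.737 d
  layer 2 (clean gravel): t_2 = 7.64 × 0.24 / 0.7667 = 2.392 d
Total t = Σ t_i = 4.129 days.

4.13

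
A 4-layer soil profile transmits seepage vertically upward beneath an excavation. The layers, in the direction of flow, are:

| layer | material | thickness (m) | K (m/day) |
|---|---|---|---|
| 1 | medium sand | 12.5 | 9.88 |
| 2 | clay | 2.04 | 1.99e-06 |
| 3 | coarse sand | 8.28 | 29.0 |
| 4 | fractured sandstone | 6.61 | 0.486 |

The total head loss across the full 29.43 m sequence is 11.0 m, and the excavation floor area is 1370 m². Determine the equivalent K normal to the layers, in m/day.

2.87e-05

Flow is perpendicular to layering, so the layers act in series and the equivalent K is the thickness-weighted harmonic mean.
Total thickness L = 12.5 + 2.04 + 8.28 + 6.61 = 29.43 m.
Σ(b_i/K_i) = 12.5/9.88 + 2.04/1.99e-06 + 8.28/29.0 + 6.61/0.486 = 1.025e+06 d.
K_eq = L / Σ(b_i/K_i) = 29.43 / 1.025e+06 = 2.871e-05 m/day.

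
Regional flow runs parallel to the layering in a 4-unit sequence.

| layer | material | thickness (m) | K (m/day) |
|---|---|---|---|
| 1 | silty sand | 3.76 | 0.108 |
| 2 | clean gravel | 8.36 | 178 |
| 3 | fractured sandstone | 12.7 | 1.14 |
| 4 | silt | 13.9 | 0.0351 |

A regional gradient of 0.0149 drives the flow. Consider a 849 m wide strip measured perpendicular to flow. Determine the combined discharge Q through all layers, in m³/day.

Flow is parallel to layering, so each bed carries its own Darcy discharge and the transmissivities add.
Σ(K_i·b_i) = 0.108×3.76 + 178×8.36 + 1.14×12.7 + 0.0351×13.9 = 1503 m²/day.
Hydraulic gradient i = 0.0149.
Q = Σ(K_i·b_i) · W · i = 1503 × 849 × 0.01490 = 19019 m³/day.

19000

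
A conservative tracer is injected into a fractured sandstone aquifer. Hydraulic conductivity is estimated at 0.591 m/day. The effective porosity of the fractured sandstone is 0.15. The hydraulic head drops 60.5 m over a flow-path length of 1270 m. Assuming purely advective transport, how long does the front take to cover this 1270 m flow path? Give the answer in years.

Hydraulic gradient i = Δh / L = 60.5 / 1270 = 0.04764.
Darcy flux q = K · i = 0.5910 × 0.04764 = 0.02815 m/day.
Seepage velocity v = q / n_e = 0.02815 / 0.15 = 0.1877 m/day.
Travel time t = L / v = 1270 / 0.1877 = 6766 days = 18.53 years.

18.5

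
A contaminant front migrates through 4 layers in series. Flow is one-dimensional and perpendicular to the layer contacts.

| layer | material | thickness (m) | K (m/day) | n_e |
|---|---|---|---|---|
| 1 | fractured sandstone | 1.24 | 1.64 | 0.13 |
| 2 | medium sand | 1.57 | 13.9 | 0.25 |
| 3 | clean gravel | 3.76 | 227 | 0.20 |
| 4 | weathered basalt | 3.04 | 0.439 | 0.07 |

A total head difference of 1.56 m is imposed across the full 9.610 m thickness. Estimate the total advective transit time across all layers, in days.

7.60

With flow normal to the layers, continuity requires the same specific discharge q through every layer.
Σ(b_i/K_i) = 1.24/1.64 + 1.57/13.9 + 3.76/227 + 3.04/0.439 = 7.810 d.
q = Δh / Σ(b_i/K_i) = 1.56 / 7.810 = 0.1997 m/day.
In each layer the seepage velocity is v_i = q/n_i, so the layer transit time is t_i = b_i·n_i / q:
  layer 1 (fractured sandstone): t_1 = 1.24 × 0.13 / 0.1997 = 0.8071 d
  layer 2 (medium sand): t_2 = 1.57 × 0.25 / 0.1997 = 1.965 d
  layer 3 (clean gravel): t_3 = 3.76 × 0.20 / 0.1997 = 3.765 d
  layer 4 (weathered basalt): t_4 = 3.04 × 0.07 / 0.1997 = 1.065 d
Total t = Σ t_i = 7.603 days.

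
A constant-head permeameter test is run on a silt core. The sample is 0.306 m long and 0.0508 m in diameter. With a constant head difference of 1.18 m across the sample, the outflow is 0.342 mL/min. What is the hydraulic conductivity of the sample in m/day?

Cross-sectional area A = π·(d/2)² = π × (0.0508/2)² = 0.002027 m².
Convert discharge: 0.342 mL/min = 5.700e-09 m³/s.
Darcy's law rearranged: K = Q·L / (A·Δh) = 5.700e-09 × 0.306 / (0.002027 × 1.18) = 7.293e-07 m/s = 0.06301 m/day.

0.0630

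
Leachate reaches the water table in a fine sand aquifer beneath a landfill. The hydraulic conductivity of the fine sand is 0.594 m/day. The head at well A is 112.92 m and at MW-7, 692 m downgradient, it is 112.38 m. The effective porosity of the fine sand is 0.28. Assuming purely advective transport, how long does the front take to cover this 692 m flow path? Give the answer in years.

Hydraulic gradient i = (112.92 − 112.38) / 692 = 0.54 / 692 = 0.0007803.
Darcy flux q = K · i = 0.5940 × 0.0007803 = 0.0004635 m/day.
Seepage velocity v = q / n_e = 0.0004635 / 0.28 = 0.001655 m/day.
Travel time t = L / v = 692 / 0.001655 = 4.180e+05 days = 1144 years.

1140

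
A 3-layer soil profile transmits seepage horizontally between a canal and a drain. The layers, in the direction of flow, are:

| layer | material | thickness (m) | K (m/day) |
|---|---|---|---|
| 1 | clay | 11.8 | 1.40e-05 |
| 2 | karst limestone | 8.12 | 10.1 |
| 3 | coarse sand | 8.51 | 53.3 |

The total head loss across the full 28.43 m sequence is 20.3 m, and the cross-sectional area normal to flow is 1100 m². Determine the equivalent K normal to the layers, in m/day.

3.37e-05

Flow is perpendicular to layering, so the layers act in series and the equivalent K is the thickness-weighted harmonic mean.
Total thickness L = 11.8 + 8.12 + 8.51 = 28.43 m.
Σ(b_i/K_i) = 11.8/1.40e-05 + 8.12/10.1 + 8.51/53.3 = 8.429e+05 d.
K_eq = L / Σ(b_i/K_i) = 28.43 / 8.429e+05 = 3.373e-05 m/day.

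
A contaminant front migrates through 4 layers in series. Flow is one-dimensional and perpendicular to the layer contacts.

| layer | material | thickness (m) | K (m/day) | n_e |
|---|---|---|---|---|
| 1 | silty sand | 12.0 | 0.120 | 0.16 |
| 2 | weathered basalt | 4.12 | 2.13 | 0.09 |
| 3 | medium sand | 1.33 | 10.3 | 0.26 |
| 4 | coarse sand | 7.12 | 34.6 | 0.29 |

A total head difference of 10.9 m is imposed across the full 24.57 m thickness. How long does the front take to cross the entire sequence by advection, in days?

44.1

With flow normal to the layers, continuity requires the same specific discharge q through every layer.
Σ(b_i/K_i) = 12.0/0.120 + 4.12/2.13 + 1.33/10.3 + 7.12/34.6 = 102.3 d.
q = Δh / Σ(b_i/K_i) = 10.9 / 102.3 = 0.1066 m/day.
In each layer the seepage velocity is v_i = q/n_i, so the layer transit time is t_i = b_i·n_i / q:
  layer 1 (silty sand): t_1 = 12.0 × 0.16 / 0.1066 = 18.01 d
  layer 2 (weathered basalt): t_2 = 4.12 × 0.09 / 0.1066 = 3.479 d
  layer 3 (medium sand): t_3 = 1.33 × 0.26 / 0.1066 = 3.244 d
  layer 4 (coarse sand): t_4 = 7.12 × 0.29 / 0.1066 = 19.37 d
Total t = Σ t_i = 44.11 days.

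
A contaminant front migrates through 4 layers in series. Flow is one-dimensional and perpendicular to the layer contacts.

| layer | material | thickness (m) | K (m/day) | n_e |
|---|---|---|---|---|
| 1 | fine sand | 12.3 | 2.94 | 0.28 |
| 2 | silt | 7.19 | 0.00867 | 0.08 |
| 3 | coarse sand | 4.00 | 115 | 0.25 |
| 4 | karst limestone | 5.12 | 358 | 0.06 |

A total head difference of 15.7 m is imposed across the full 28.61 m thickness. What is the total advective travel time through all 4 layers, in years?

With flow normal to the layers, continuity requires the same specific discharge q through every layer.
Σ(b_i/K_i) = 12.3/2.94 + 7.19/0.00867 + 4.00/115 + 5.12/358 = 833.5 d.
q = Δh / Σ(b_i/K_i) = 15.7 / 833.5 = 0.01884 m/day.
In each layer the seepage velocity is v_i = q/n_i, so the layer transit time is t_i = b_i·n_i / q:
  layer 1 (fine sand): t_1 = 12.3 × 0.28 / 0.01884 = 182.8 d
  layer 2 (silt): t_2 = 7.19 × 0.08 / 0.01884 = 30.54 d
  layer 3 (coarse sand): t_3 = 4.00 × 0.25 / 0.01884 = 53.09 d
  layer 4 (karst limestone): t_4 = 5.12 × 0.06 / 0.01884 = 16.31 d
Total t = Σ t_i = 282.8 days = 0.7742 years.

0.774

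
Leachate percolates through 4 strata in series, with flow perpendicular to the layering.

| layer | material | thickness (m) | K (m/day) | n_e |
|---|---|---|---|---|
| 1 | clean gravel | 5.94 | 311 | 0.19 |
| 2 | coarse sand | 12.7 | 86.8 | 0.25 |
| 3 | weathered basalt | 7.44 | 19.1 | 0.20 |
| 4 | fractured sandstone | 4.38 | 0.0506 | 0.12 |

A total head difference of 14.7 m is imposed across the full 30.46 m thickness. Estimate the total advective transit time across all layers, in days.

37.4

With flow normal to the layers, continuity requires the same specific discharge q through every layer.
Σ(b_i/K_i) = 5.94/311 + 12.7/86.8 + 7.44/19.1 + 4.38/0.0506 = 87.12 d.
q = Δh / Σ(b_i/K_i) = 14.7 / 87.12 = 0.1687 m/day.
In each layer the seepage velocity is v_i = q/n_i, so the layer transit time is t_i = b_i·n_i / q:
  layer 1 (clean gravel): t_1 = 5.94 × 0.19 / 0.1687 = 6.688 d
  layer 2 (coarse sand): t_2 = 12.7 × 0.25 / 0.1687 = 18.82 d
  layer 3 (weathered basalt): t_3 = 7.44 × 0.20 / 0.1687 = 8.818 d
  layer 4 (fractured sandstone): t_4 = 4.38 × 0.12 / 0.1687 = 3.115 d
Total t = Σ t_i = 37.44 days.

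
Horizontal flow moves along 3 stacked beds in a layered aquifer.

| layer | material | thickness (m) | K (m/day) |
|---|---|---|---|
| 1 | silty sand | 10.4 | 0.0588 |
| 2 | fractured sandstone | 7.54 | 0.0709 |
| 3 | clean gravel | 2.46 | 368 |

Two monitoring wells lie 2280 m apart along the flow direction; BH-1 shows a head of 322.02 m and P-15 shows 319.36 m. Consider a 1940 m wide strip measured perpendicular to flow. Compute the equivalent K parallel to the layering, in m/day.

Flow is parallel to layering, so each bed carries its own Darcy discharge and the transmissivities add.
Σ(K_i·b_i) = 0.0588×10.4 + 0.0709×7.54 + 368×2.46 = 906.4 m²/day.
Total thickness b = 20.40 m, so K_eq = Σ(K_i·b_i)/b = 44.43 m/day.

44.4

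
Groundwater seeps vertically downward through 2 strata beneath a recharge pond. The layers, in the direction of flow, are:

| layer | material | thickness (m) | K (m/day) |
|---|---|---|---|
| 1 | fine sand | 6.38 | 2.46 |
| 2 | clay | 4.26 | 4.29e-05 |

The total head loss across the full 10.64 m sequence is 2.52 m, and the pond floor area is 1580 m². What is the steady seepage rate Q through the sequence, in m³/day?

0.0401

Flow is perpendicular to layering, so the layers act in series and the equivalent K is the thickness-weighted harmonic mean.
Total thickness L = 6.38 + 4.26 = 10.64 m.
Σ(b_i/K_i) = 6.38/2.46 + 4.26/4.29e-05 = 99303 d.
K_eq = L / Σ(b_i/K_i) = 10.64 / 99303 = 0.0001071 m/day.
Q = K_eq · A · (Δh/L) = 0.0001071 × 1580 × (2.52/10.64) = 0.04010 m³/day.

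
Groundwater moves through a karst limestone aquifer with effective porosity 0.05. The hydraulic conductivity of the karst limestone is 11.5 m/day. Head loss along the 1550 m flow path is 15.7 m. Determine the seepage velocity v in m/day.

Hydraulic gradient i = Δh / L = 15.7 / 1550 = 0.01013.
Darcy flux q = K · i = 11.50 × 0.01013 = 0.1165 m/day.
Seepage velocity v = q / n_e = 0.1165 / 0.05 = 2.330 m/day.

2.33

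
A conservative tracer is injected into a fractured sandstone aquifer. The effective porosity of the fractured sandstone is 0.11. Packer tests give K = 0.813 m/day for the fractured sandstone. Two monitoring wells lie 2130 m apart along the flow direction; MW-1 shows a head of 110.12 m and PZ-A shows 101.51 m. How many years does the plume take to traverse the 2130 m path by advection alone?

Hydraulic gradient i = (110.12 − 101.51) / 2130 = 8.61 / 2130 = 0.004042.
Darcy flux q = K · i = 0.8130 × 0.004042 = 0.003286 m/day.
Seepage velocity v = q / n_e = 0.003286 / 0.11 = 0.02988 m/day.
Travel time t = L / v = 2130 / 0.02988 = 71295 days = 195.2 years.

195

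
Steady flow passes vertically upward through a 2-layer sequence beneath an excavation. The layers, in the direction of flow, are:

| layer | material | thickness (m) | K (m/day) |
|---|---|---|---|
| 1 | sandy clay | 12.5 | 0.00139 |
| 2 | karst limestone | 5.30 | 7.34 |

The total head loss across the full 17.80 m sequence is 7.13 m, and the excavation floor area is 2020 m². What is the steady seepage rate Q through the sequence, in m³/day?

1.60

Flow is perpendicular to layering, so the layers act in series and the equivalent K is the thickness-weighted harmonic mean.
Total thickness L = 12.5 + 5.30 = 17.80 m.
Σ(b_i/K_i) = 12.5/0.00139 + 5.30/7.34 = 8994 d.
K_eq = L / Σ(b_i/K_i) = 17.80 / 8994 = 0.001979 m/day.
Q = K_eq · A · (Δh/L) = 0.001979 × 2020 × (7.13/17.80) = 1.601 m³/day.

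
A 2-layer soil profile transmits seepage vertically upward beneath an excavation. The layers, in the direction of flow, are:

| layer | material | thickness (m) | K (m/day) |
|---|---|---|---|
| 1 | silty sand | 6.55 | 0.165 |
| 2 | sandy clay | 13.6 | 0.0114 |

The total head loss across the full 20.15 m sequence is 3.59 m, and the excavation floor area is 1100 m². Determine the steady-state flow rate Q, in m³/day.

3.20

Flow is perpendicular to layering, so the layers act in series and the equivalent K is the thickness-weighted harmonic mean.
Total thickness L = 6.55 + 13.6 = 20.15 m.
Σ(b_i/K_i) = 6.55/0.165 + 13.6/0.0114 = 1233 d.
K_eq = L / Σ(b_i/K_i) = 20.15 / 1233 = 0.01635 m/day.
Q = K_eq · A · (Δh/L) = 0.01635 × 1100 × (3.59/20.15) = 3.204 m³/day.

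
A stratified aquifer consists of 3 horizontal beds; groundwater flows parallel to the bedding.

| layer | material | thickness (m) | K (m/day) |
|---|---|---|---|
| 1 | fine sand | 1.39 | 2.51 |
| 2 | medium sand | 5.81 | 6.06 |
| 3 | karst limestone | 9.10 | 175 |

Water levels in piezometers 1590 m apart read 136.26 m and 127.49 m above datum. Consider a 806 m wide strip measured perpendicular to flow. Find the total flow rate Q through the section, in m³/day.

Flow is parallel to layering, so each bed carries its own Darcy discharge and the transmissivities add.
Σ(K_i·b_i) = 2.51×1.39 + 6.06×5.81 + 175×9.10 = 1631 m²/day.
Hydraulic gradient i = (136.26 − 127.49) / 1590 = 8.77 / 1590 = 0.005516.
Q = Σ(K_i·b_i) · W · i = 1631 × 806 × 0.005516 = 7252 m³/day.

7250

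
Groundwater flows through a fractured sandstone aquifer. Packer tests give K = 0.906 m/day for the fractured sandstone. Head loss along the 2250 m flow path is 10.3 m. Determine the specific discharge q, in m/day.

0.00415

Hydraulic gradient i = Δh / L = 10.3 / 2250 = 0.004578.
Specific discharge q = K · i = 0.9060 × 0.004578 = 0.004147 m/day.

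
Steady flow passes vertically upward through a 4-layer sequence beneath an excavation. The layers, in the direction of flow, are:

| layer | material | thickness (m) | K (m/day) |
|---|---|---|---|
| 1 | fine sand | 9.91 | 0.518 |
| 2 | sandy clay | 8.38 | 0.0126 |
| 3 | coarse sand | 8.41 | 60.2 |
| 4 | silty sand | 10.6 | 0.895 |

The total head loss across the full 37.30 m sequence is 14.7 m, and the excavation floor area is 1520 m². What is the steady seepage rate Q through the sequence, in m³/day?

32.1

Flow is perpendicular to layering, so the layers act in series and the equivalent K is the thickness-weighted harmonic mean.
Total thickness L = 9.91 + 8.38 + 8.41 + 10.6 = 37.30 m.
Σ(b_i/K_i) = 9.91/0.518 + 8.38/0.0126 + 8.41/60.2 + 10.6/0.895 = 696.2 d.
K_eq = L / Σ(b_i/K_i) = 37.30 / 696.2 = 0.05358 m/day.
Q = K_eq · A · (Δh/L) = 0.05358 × 1520 × (14.7/37.30) = 32.09 m³/day.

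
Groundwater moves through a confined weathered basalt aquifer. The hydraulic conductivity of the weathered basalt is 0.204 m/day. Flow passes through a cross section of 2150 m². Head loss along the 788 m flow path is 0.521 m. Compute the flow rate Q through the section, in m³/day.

Hydraulic gradient i = Δh / L = 0.521 / 788 = 0.0006612.
Darcy's law: Q = K · A · i = 0.2040 × 2150 × 0.0006612 = 0.2900 m³/day.

0.290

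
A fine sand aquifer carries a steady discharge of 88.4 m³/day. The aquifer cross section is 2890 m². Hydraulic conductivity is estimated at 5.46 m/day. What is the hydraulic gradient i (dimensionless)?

From Q = K·A·i, i = Q / (K·A) = 88.4 / (5.460 × 2890) = 0.005602.

0.00560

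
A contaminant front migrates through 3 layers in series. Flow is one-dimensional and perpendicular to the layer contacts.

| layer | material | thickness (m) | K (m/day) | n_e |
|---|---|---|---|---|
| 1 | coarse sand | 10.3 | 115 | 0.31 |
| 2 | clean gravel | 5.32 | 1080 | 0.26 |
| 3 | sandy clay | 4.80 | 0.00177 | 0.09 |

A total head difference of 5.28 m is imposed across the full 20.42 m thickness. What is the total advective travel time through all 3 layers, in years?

7.04

With flow normal to the layers, continuity requires the same specific discharge q through every layer.
Σ(b_i/K_i) = 10.3/115 + 5.32/1080 + 4.80/0.00177 = 2712 d.
q = Δh / Σ(b_i/K_i) = 5.28 / 2712 = 0.001947 m/day.
In each layer the seepage velocity is v_i = q/n_i, so the layer transit time is t_i = b_i·n_i / q:
  layer 1 (coarse sand): t_1 = 10.3 × 0.31 / 0.001947 = 1640 d
  layer 2 (clean gravel): t_2 = 5.32 × 0.26 / 0.001947 = 710.5 d
  layer 3 (sandy clay): t_3 = 4.80 × 0.09 / 0.001947 = 221.9 d
Total t = Σ t_i = 2572 days = 7.043 years.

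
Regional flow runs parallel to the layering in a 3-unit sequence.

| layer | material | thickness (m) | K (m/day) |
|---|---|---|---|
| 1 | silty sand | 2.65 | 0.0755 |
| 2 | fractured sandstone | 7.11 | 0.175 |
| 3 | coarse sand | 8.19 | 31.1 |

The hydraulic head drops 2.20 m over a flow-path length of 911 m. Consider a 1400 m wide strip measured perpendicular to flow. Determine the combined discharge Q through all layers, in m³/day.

Flow is parallel to layering, so each bed carries its own Darcy discharge and the transmissivities add.
Σ(K_i·b_i) = 0.0755×2.65 + 0.175×7.11 + 31.1×8.19 = 256.2 m²/day.
Hydraulic gradient i = Δh / L = 2.20 / 911 = 0.002415.
Q = Σ(K_i·b_i) · W · i = 256.2 × 1400 × 0.002415 = 866.0 m³/day.

866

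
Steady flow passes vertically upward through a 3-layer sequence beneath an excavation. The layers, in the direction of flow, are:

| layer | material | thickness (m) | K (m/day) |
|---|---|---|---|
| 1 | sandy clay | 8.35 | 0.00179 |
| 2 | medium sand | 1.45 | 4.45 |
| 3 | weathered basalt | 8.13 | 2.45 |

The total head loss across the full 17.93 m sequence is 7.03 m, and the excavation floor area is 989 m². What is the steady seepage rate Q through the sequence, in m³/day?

1.49

Flow is perpendicular to layering, so the layers act in series and the equivalent K is the thickness-weighted harmonic mean.
Total thickness L = 8.35 + 1.45 + 8.13 = 17.93 m.
Σ(b_i/K_i) = 8.35/0.00179 + 1.45/4.45 + 8.13/2.45 = 4668 d.
K_eq = L / Σ(b_i/K_i) = 17.93 / 4668 = 0.003841 m/day.
Q = K_eq · A · (Δh/L) = 0.003841 × 989 × (7.03/17.93) = 1.489 m³/day.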